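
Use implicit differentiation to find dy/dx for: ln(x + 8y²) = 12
Apply d/dx to both sides, remembering that y depends on x. Each occurrence of y therefore brings in a y' = dy/dx via the chain rule.

With F(x, y) equal to the left-hand side minus the right, differentiate F term by term:
  d/dx[ln(x + 8y^2)] = (16y·y' + 1)/(x + 8y^2)
  d/dx[-12] = 0
Adding these up, d/dx[F] = 0 becomes
  (1/(x + 8y^2)) + (16y/(x + 8y^2))·y' = 0,
so isolating y',
  dy/dx = -(1/(x + 8y^2))/(16y/(x + 8y^2)) = -1/(16y)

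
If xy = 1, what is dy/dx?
Differentiate the relation implicitly: treat y = y(x) and apply the chain rule, so every y-derivative picks up a y' = dy/dx factor.

With everything moved to the left-hand side, differentiate term by term:
  d/dx[xy] = x·y' + y
  d/dx[-1] = 0

Separating the contributions that come from x directly and those that come through y:
  without y':      y
  multiplying y':  x

so (y) + (x)·y' = 0, and therefore
  dy/dx = -(y)/(x) = -y/x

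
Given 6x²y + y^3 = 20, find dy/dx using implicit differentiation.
Take d/dx of both sides. Since y is implicitly a function of x, the chain rule attaches a y' = dy/dx factor whenever we differentiate through y.

Set F(x, y) = (left side) − (right side), so the curve is F = 0. Differentiating each term of F:
  d/dx[6x^2y] = 6x^2·y' + 12xy
  d/dx[y^3] = 3y^2·y'
  d/dx[-20] = 0

Collecting, the y'-free part is the partial derivative in x and the y' coefficient is the partial derivative in y:
  ∂F/∂x = 12xy
  ∂F/∂y = 6x^2 + 3y^2

so d/dx[F(x, y(x))] = ∂F/∂x + (∂F/∂y)·y' = 0. Rearranging,
  dy/dx = -(∂F/∂x)/(∂F/∂y) = -(12xy)/(6x^2 + 3y^2) = -4xy/(2x^2 + y^2)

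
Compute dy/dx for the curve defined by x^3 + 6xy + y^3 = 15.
Take d/dx of both sides. Since y is implicitly a function of x, the chain rule attaches a y' = dy/dx factor whenever we differentiate through y.

Set F(x, y) = (left side) − (right side), so the curve is F = 0. Differentiating each term of F:
  d/dx[x^3] = 3x^2
  d/dx[6xy] = 6x·y' + 6y
  d/dx[y^3] = 3y^2·y'
  d/dx[-15] = 0

Collecting, the y'-free part is the partial derivative in x and the y' coefficient is the partial derivative in y:
  ∂F/∂x = 3x^2 + 6y
  ∂F/∂y = 6x + 3y^2

so d/dx[F(x, y(x))] = ∂F/∂x + (∂F/∂y)·y' = 0. Rearranging,
  dy/dx = -(∂F/∂x)/(∂F/∂y) = -(3x^2 + 6y)/(6x + 3y^2) = (-x^2 - 2y)/(2x + y^2)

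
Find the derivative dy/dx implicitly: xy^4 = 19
Take d/dx of both sides. Since y is implicitly a function of x, the chain rule attaches a y' = dy/dx factor whenever we differentiate through y.

Set F(x, y) = (left side) − (right side), so the curve is F = 0. Differentiating each term of F:
  d/dx[xy^4] = 4xy^3·y' + y^4
  d/dx[-19] = 0

Collecting, the y'-free part is the partial derivative in x and the y' coefficient is the partial derivative in y:
  ∂F/∂x = y^4
  ∂F/∂y = 4xy^3

so d/dx[F(x, y(x))] = ∂F/∂x + (∂F/∂y)·y' = 0. Rearranging,
  dy/dx = -(∂F/∂x)/(∂F/∂y) = -(y^4)/(4xy^3) = -y/(4x)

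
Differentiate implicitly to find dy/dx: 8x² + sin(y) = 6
Differentiate the relation implicitly: treat y = y(x) and apply the chain rule, so every y-derivative picks up a y' = dy/dx factor.

With everything moved to the left-hand side, differentiate term by term:
  d/dx[8x^2] = 16x
  d/dx[sin(y)] = y'·cos(y)
  d/dx[-6] = 0

Separating the contributions that come from x directly and those that come through y:
  without y':      16x
  multiplying y':  cos(y)

so (16x) + (cos(y))·y' = 0, and therefore
  dy/dx = -(16x)/(cos(y)) = -16x/cos(y)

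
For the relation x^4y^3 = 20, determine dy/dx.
Differentiate the relation implicitly: treat y = y(x) and apply the chain rule, so every y-derivative picks up a y' = dy/dx factor.

With everything moved to the left-hand side, differentiate term by term:
  d/dx[x^4y^3] = 3x^4y^2·y' + 4x^3y^3
  d/dx[-20] = 0

Separating the contributions that come from x directly and those that come through y:
  without y':      4x^3y^3
  multiplying y':  3x^4y^2

so (4x^3y^3) + (3x^4y^2)·y' = 0, and therefore
  dy/dx = -(4x^3y^3)/(3x^4y^2) = -4y/(3x)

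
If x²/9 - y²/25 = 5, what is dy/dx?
Take d/dx of both sides. Since y is implicitly a function of x, the chain rule attaches a y' = dy/dx factor whenever we differentiate through y.

Set F(x, y) = (left side) − (right side), so the curve is F = 0. Differentiating each term of F:
  d/dx[x^2/9] = 2x/9
  d/dx[-y^2/25] = -2y·y'/25
  d/dx[-5] = 0

Collecting, the y'-free part is the partial derivative in x and the y' coefficient is the partial derivative in y:
  ∂F/∂x = 2x/9
  ∂F/∂y = -2y/25

so d/dx[F(x, y(x))] = ∂F/∂x + (∂F/∂y)·y' = 0. Rearranging,
  dy/dx = -(∂F/∂x)/(∂F/∂y) = -(2x/9)/(-2y/25) = 25x/(9y)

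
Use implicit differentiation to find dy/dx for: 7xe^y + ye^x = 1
Take d/dx of both sides. Since y is implicitly a function of x, the chain rule attaches a y' = dy/dx factor whenever we differentiate through y.

Set F(x, y) = (left side) − (right side), so the curve is F = 0. Differentiating each term of F:
  d/dx[7x·e^(y)] = 7x·y'·e^(y) + 7e^(y)
  d/dx[y·e^(x)] = y·e^(x) + y'·e^(x)
  d/dx[-1] = 0

Collecting, the y'-free part is the partial derivative in x and the y' coefficient is the partial derivative in y:
  ∂F/∂x = y·e^(x) + 7e^(y)
  ∂F/∂y = 7x·e^(y) + e^(x)

so d/dx[F(x, y(x))] = ∂F/∂x + (∂F/∂y)·y' = 0. Rearranging,
  dy/dx = -(∂F/∂x)/(∂F/∂y) = -(y·e^(x) + 7e^(y))/(7x·e^(y) + e^(x)) = (-y·e^(x) - 7e^(y))/(7x·e^(y) + e^(x))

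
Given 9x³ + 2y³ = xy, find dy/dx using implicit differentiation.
Differentiate both sides with respect to x, treating y as y(x). By the chain rule, any term containing y contributes a factor of y' = dy/dx when we differentiate it.

Move every term to one side and write the relation as F(x, y) = 0. Term by term,
  d/dx[9x^3] = 27x^2
  d/dx[-xy] = -x·y' - y
  d/dx[2y^3] = 6y^2·y'

The pieces without y' make up ∂F/∂x and the coefficient of y' is ∂F/∂y:
  ∂F/∂x = 27x^2 - y,
  ∂F/∂y = -x + 6y^2.

Since d/dx[F] = ∂F/∂x + (∂F/∂y)·y' = 0, solve for y':
  (∂F/∂y)·y' = -∂F/∂x
  dy/dx = -(∂F/∂x)/(∂F/∂y) = -(27x^2 - y)/(-x + 6y^2) = (27x^2 - y)/(x - 6y^2)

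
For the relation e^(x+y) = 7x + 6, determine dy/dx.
Take d/dx of both sides. Since y is implicitly a function of x, the chain rule attaches a y' = dy/dx factor whenever we differentiate through y.

Set F(x, y) = (left side) − (right side), so the curve is F = 0. Differentiating each term of F:
  d/dx[-7x] = -7
  d/dx[e^(x + y)] = (y' + 1)·e^(x + y)
  d/dx[-6] = 0

Collecting, the y'-free part is the partial derivative in x and the y' coefficient is the partial derivative in y:
  ∂F/∂x = e^(x + y) - 7
  ∂F/∂y = e^(x + y)

so d/dx[F(x, y(x))] = ∂F/∂x + (∂F/∂y)·y' = 0. Rearranging,
  dy/dx = -(∂F/∂x)/(∂F/∂y) = -(e^(x + y) - 7)/(e^(x + y)) = 7e^(-x - y) - 1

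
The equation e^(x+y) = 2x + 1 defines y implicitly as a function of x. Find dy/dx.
Apply d/dx to both sides, remembering that y depends on x. Each occurrence of y therefore brings in a y' = dy/dx via the chain rule.

With F(x, y) equal to the left-hand side minus the right, differentiate F term by term:
  d/dx[-2x] = -2
  d/dx[e^(x + y)] = (y' + 1)·e^(x + y)
  d/dx[-1] = 0
Adding these up, d/dx[F] = 0 becomes
  (e^(x + y) - 2) + (e^(x + y))·y' = 0,
so isolating y',
  dy/dx = -(e^(x + y) - 2)/(e^(x + y)) = 2e^(-x - y) - 1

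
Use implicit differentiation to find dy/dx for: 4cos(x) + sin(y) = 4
Differentiate both sides with respect to x, treating y as y(x). By the chain rule, any term containing y contributes a factor of y' = dy/dx when we differentiate it.

Move every term to one side and write the relation as F(x, y) = 0. Term by term,
  d/dx[sin(y)] = y'·cos(y)
  d/dx[4cos(x)] = -4sin(x)
  d/dx[-4] = 0

The pieces without y' make up ∂F/∂x and the coefficient of y' is ∂F/∂y:
  ∂F/∂x = -4sin(x),
  ∂F/∂y = cos(y).

Since d/dx[F] = ∂F/∂x + (∂F/∂y)·y' = 0, solve for y':
  (∂F/∂y)·y' = -∂F/∂x
  dy/dx = -(∂F/∂x)/(∂F/∂y) = -(-4sin(x))/(cos(y)) = 4sin(x)/cos(y)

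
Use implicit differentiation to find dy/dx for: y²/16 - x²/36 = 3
Differentiate the relation implicitly: treat y = y(x) and apply the chain rule, so every y-derivative picks up a y' = dy/dx factor.

With everything moved to the left-hand side, differentiate term by term:
  d/dx[-x^2/36] = -x/18
  d/dx[y^2/16] = y·y'/8
  d/dx[-3] = 0

Separating the contributions that come from x directly and those that come through y:
  without y':      -x/18
  multiplying y':  y/8

so (-x/18) + (y/8)·y' = 0, and therefore
  dy/dx = -(-x/18)/(y/8) = 4x/(9y)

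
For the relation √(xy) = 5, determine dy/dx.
Differentiate the relation implicitly: treat y = y(x) and apply the chain rule, so every y-derivative picks up a y' = dy/dx factor.

With everything moved to the left-hand side, differentiate term by term:
  d/dx[√(xy)] = √(xy)(x·y'/2 + y/2)/(xy)
  d/dx[-5] = 0

Separating the contributions that come from x directly and those that come through y:
  without y':      √(xy)/(2x)
  multiplying y':  √(xy)/(2y)

so (√(xy)/(2x)) + (√(xy)/(2y))·y' = 0, and therefore
  dy/dx = -(√(xy)/(2x))/(√(xy)/(2y)) = -y/x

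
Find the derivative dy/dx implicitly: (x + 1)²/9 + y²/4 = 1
Differentiate the relation implicitly: treat y = y(x) and apply the chain rule, so every y-derivative picks up a y' = dy/dx factor.

With everything moved to the left-hand side, differentiate term by term:
  d/dx[y^2/4] = y·y'/2
  d/dx[(x + 1)^2/9] = 2x/9 + 2/9
  d/dx[-1] = 0

Separating the contributions that come from x directly and those that come through y:
  without y':      2x/9 + 2/9
  multiplying y':  y/2

so (2x/9 + 2/9) + (y/2)·y' = 0, and therefore
  dy/dx = -(2x/9 + 2/9)/(y/2)
        = -(2(x + 1)/9)/(y/2) = 4(-x - 1)/(9y)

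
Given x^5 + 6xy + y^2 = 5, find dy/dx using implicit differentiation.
Differentiate the relation implicitly: treat y = y(x) and apply the chain rule, so every y-derivative picks up a y' = dy/dx factor.

With everything moved to the left-hand side, differentiate term by term:
  d/dx[x^5] = 5x^4
  d/dx[6xy] = 6x·y' + 6y
  d/dx[y^2] = 2y·y'
  d/dx[-5] = 0

Separating the contributions that come from x directly and those that come through y:
  without y':      5x^4 + 6y
  multiplying y':  6x + 2y

so (5x^4 + 6y) + (6x + 2y)·y' = 0, and therefore
  dy/dx = -(5x^4 + 6y)/(6x + 2y) = (-5x^4 - 6y)/(2(3x + y))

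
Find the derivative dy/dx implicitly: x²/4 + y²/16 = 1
Differentiate the relation implicitly: treat y = y(x) and apply the chain rule, so every y-derivative picks up a y' = dy/dx factor.

With everything moved to the left-hand side, differentiate term by term:
  d/dx[x^2/4] = x/2
  d/dx[y^2/16] = y·y'/8
  d/dx[-1] = 0

Separating the contributions that come from x directly and those that come through y:
  without y':      x/2
  multiplying y':  y/8

so (x/2) + (y/8)·y' = 0, and therefore
  dy/dx = -(x/2)/(y/8) = -4x/y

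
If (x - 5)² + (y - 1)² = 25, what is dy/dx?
Differentiate the relation implicitly: treat y = y(x) and apply the chain rule, so every y-derivative picks up a y' = dy/dx factor.

With everything moved to the left-hand side, differentiate term by term:
  d/dx[(x - 5)^2] = 2x - 10
  d/dx[(y - 1)^2] = 2·y'(y - 1)
  d/dx[-25] = 0

Separating the contributions that come from x directly and those that come through y:
  without y':      2x - 10
  multiplying y':  2y - 2

so (2x - 10) + (2y - 2)·y' = 0, and therefore
  dy/dx = -(2x - 10)/(2y - 2) = (5 - x)/(y - 1)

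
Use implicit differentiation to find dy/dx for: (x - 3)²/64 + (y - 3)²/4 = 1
Apply d/dx to both sides, remembering that y depends on x. Each occurrence of y therefore brings in a y' = dy/dx via the chain rule.

With F(x, y) equal to the left-hand side minus the right, differentiate F term by term:
  d/dx[(x - 3)^2/64] = x/32 - 3/32
  d/dx[(y - 3)^2/4] = y'(y - 3)/2
  d/dx[-1] = 0
Adding these up, d/dx[F] = 0 becomes
  (x/32 - 3/32) + (y/2 - 3/2)·y' = 0,
so isolating y',
  dy/dx = -(x/32 - 3/32)/(y/2 - 3/2)
        = -((x - 3)/32)/((y - 3)/2) = (3 - x)/(16(y - 3))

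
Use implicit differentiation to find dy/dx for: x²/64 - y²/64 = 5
Apply d/dx to both sides, remembering that y depends on x. Each occurrence of y therefore brings in a y' = dy/dx via the chain rule.

With F(x, y) equal to the left-hand side minus the right, differentiate F term by term:
  d/dx[x^2/64] = x/32
  d/dx[-y^2/64] = -y·y'/32
  d/dx[-5] = 0
Adding these up, d/dx[F] = 0 becomes
  (x/32) + (-y/32)·y' = 0,
so isolating y',
  dy/dx = -(x/32)/(-y/32) = x/y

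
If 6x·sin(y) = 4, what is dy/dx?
Take d/dx of both sides. Since y is implicitly a function of x, the chain rule attaches a y' = dy/dx factor whenever we differentiate through y.

Set F(x, y) = (left side) − (right side), so the curve is F = 0. Differentiating each term of F:
  d/dx[6x·sin(y)] = 6x·y'·cos(y) + 6sin(y)
  d/dx[-4] = 0

Collecting, the y'-free part is the partial derivative in x and the y' coefficient is the partial derivative in y:
  ∂F/∂x = 6sin(y)
  ∂F/∂y = 6x·cos(y)

so d/dx[F(x, y(x))] = ∂F/∂x + (∂F/∂y)·y' = 0. Rearranging,
  dy/dx = -(∂F/∂x)/(∂F/∂y) = -(6sin(y))/(6x·cos(y)) = -tan(y)/x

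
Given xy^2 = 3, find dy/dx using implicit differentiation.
Take d/dx of both sides. Since y is implicitly a function of x, the chain rule attaches a y' = dy/dx factor whenever we differentiate through y.

Set F(x, y) = (left side) − (right side), so the curve is F = 0. Differentiating each term of F:
  d/dx[xy^2] = 2xy·y' + y^2
  d/dx[-3] = 0

Collecting, the y'-free part is the partial derivative in x and the y' coefficient is the partial derivative in y:
  ∂F/∂x = y^2
  ∂F/∂y = 2xy

so d/dx[F(x, y(x))] = ∂F/∂x + (∂F/∂y)·y' = 0. Rearranging,
  dy/dx = -(∂F/∂x)/(∂F/∂y) = -(y^2)/(2xy) = -y/(2x)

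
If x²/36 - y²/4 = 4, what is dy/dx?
Differentiate the relation implicitly: treat y = y(x) and apply the chain rule, so every y-derivative picks up a y' = dy/dx factor.

With everything moved to the left-hand side, differentiate term by term:
  d/dx[x^2/36] = x/18
  d/dx[-y^2/4] = -y·y'/2
  d/dx[-4] = 0

Separating the contributions that come from x directly and those that come through y:
  without y':      x/18
  multiplying y':  -y/2

so (x/18) + (-y/2)·y' = 0, and therefore
  dy/dx = -(x/18)/(-y/2) = x/(9y)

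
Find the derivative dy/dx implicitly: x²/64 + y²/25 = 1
Differentiate the relation implicitly: treat y = y(x) and apply the chain rule, so every y-derivative picks up a y' = dy/dx factor.

With everything moved to the left-hand side, differentiate term by term:
  d/dx[x^2/64] = x/32
  d/dx[y^2/25] = 2y·y'/25
  d/dx[-1] = 0

Separating the contributions that come from x directly and those that come through y:
  without y':      x/32
  multiplying y':  2y/25

so (x/32) + (2y/25)·y' = 0, and therefore
  dy/dx = -(x/32)/(2y/25) = -25x/(64y)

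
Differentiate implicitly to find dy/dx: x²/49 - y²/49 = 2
Differentiate the relation implicitly: treat y = y(x) and apply the chain rule, so every y-derivative picks up a y' = dy/dx factor.

With everything moved to the left-hand side, differentiate term by term:
  d/dx[x^2/49] = 2x/49
  d/dx[-y^2/49] = -2y·y'/49
  d/dx[-2] = 0

Separating the contributions that come from x directly and those that come through y:
  without y':      2x/49
  multiplying y':  -2y/49

so (2x/49) + (-2y/49)·y' = 0, and therefore
  dy/dx = -(2x/49)/(-2y/49) = x/y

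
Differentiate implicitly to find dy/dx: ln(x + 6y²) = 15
Differentiate both sides with respect to x, treating y as y(x). By the chain rule, any term containing y contributes a factor of y' = dy/dx when we differentiate it.

Move every term to one side and write the relation as F(x, y) = 0. Term by term,
  d/dx[ln(x + 6y^2)] = (12y·y' + 1)/(x + 6y^2)
  d/dx[-15] = 0

The pieces without y' make up ∂F/∂x and the coefficient of y' is ∂F/∂y:
  ∂F/∂x = 1/(x + 6y^2),
  ∂F/∂y = 12y/(x + 6y^2).

Since d/dx[F] = ∂F/∂x + (∂F/∂y)·y' = 0, solve for y':
  (∂F/∂y)·y' = -∂F/∂x
  dy/dx = -(∂F/∂x)/(∂F/∂y) = -(1/(x + 6y^2))/(12y/(x + 6y^2)) = -1/(12y)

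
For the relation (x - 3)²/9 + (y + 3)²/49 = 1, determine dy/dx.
Take d/dx of both sides. Since y is implicitly a function of x, the chain rule attaches a y' = dy/dx factor whenever we differentiate through y.

Set F(x, y) = (left side) − (right side), so the curve is F = 0. Differentiating each term of F:
  d/dx[(x - 3)^2/9] = 2x/9 - 2/3
  d/dx[(y + 3)^2/49] = 2·y'(y + 3)/49
  d/dx[-1] = 0

Collecting, the y'-free part is the partial derivative in x and the y' coefficient is the partial derivative in y:
  ∂F/∂x = 2x/9 - 2/3
  ∂F/∂y = 2y/49 + 6/49

so d/dx[F(x, y(x))] = ∂F/∂x + (∂F/∂y)·y' = 0. Rearranging,
  dy/dx = -(∂F/∂x)/(∂F/∂y) = -(2x/9 - 2/3)/(2y/49 + 6/49)
        = -(2(x - 3)/9)/(2(y + 3)/49) = 49(3 - x)/(9(y + 3))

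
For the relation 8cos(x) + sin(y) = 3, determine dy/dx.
Differentiate both sides with respect to x, treating y as y(x). By the chain rule, any term containing y contributes a factor of y' = dy/dx when we differentiate it.

Move every term to one side and write the relation as F(x, y) = 0. Term by term,
  d/dx[sin(y)] = y'·cos(y)
  d/dx[8cos(x)] = -8sin(x)
  d/dx[-3] = 0

The pieces without y' make up ∂F/∂x and the coefficient of y' is ∂F/∂y:
  ∂F/∂x = -8sin(x),
  ∂F/∂y = cos(y).

Since d/dx[F] = ∂F/∂x + (∂F/∂y)·y' = 0, solve for y':
  (∂F/∂y)·y' = -∂F/∂x
  dy/dx = -(∂F/∂x)/(∂F/∂y) = -(-8sin(x))/(cos(y)) = 8sin(x)/cos(y)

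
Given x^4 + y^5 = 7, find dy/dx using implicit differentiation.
Differentiate both sides with respect to x, treating y as y(x). By the chain rule, any term containing y contributes a factor of y' = dy/dx when we differentiate it.

Move every term to one side and write the relation as F(x, y) = 0. Term by term,
  d/dx[x^4] = 4x^3
  d/dx[y^5] = 5y^4·y'
  d/dx[-7] = 0

The pieces without y' make up ∂F/∂x and the coefficient of y' is ∂F/∂y:
  ∂F/∂x = 4x^3,
  ∂F/∂y = 5y^4.

Since d/dx[F] = ∂F/∂x + (∂F/∂y)·y' = 0, solve for y':
  (∂F/∂y)·y' = -∂F/∂x
  dy/dx = -(∂F/∂x)/(∂F/∂y) = -(4x^3)/(5y^4) = -4x^3/(5y^4)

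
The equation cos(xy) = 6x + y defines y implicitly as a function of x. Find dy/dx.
Take d/dx of both sides. Since y is implicitly a function of x, the chain rule attaches a y' = dy/dx factor whenever we differentiate through y.

Set F(x, y) = (left side) − (right side), so the curve is F = 0. Differentiating each term of F:
  d/dx[-6x] = -6
  d/dx[-y] = -y'
  d/dx[cos(xy)] = -(x·y' + y)·sin(xy)

Collecting, the y'-free part is the partial derivative in x and the y' coefficient is the partial derivative in y:
  ∂F/∂x = -y·sin(xy) - 6
  ∂F/∂y = -x·sin(xy) - 1

so d/dx[F(x, y(x))] = ∂F/∂x + (∂F/∂y)·y' = 0. Rearranging,
  dy/dx = -(∂F/∂x)/(∂F/∂y) = -(-y·sin(xy) - 6)/(-x·sin(xy) - 1) = -(y·sin(xy) + 6)/(x·sin(xy) + 1)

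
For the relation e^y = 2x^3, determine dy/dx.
Take d/dx of both sides. Since y is implicitly a function of x, the chain rule attaches a y' = dy/dx factor whenever we differentiate through y.

Set F(x, y) = (left side) − (right side), so the curve is F = 0. Differentiating each term of F:
  d/dx[-2x^3] = -6x^2
  d/dx[e^(y)] = y'·e^(y)

Collecting, the y'-free part is the partial derivative in x and the y' coefficient is the partial derivative in y:
  ∂F/∂x = -6x^2
  ∂F/∂y = e^(y)

so d/dx[F(x, y(x))] = ∂F/∂x + (∂F/∂y)·y' = 0. Rearranging,
  dy/dx = -(∂F/∂x)/(∂F/∂y) = -(-6x^2)/(e^(y)) = 6x^2e^(-y)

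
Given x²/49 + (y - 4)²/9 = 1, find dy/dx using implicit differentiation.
Differentiate the relation implicitly: treat y = y(x) and apply the chain rule, so every y-derivative picks up a y' = dy/dx factor.

With everything moved to the left-hand side, differentiate term by term:
  d/dx[x^2/49] = 2x/49
  d/dx[(y - 4)^2/9] = 2·y'(y - 4)/9
  d/dx[-1] = 0

Separating the contributions that come from x directly and those that come through y:
  without y':      2x/49
  multiplying y':  2y/9 - 8/9

so (2x/49) + (2y/9 - 8/9)·y' = 0, and therefore
  dy/dx = -(2x/49)/(2y/9 - 8/9)
        = -(2x/49)/(2(y - 4)/9) = -9x/(49y - 196)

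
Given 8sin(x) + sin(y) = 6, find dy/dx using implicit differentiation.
Differentiate both sides with respect to x, treating y as y(x). By the chain rule, any term containing y contributes a factor of y' = dy/dx when we differentiate it.

Move every term to one side and write the relation as F(x, y) = 0. Term by term,
  d/dx[8sin(x)] = 8cos(x)
  d/dx[sin(y)] = y'·cos(y)
  d/dx[-6] = 0

The pieces without y' make up ∂F/∂x and the coefficient of y' is ∂F/∂y:
  ∂F/∂x = 8cos(x),
  ∂F/∂y = cos(y).

Since d/dx[F] = ∂F/∂x + (∂F/∂y)·y' = 0, solve for y':
  (∂F/∂y)·y' = -∂F/∂x
  dy/dx = -(∂F/∂x)/(∂F/∂y) = -(8cos(x))/(cos(y)) = -8cos(x)/cos(y)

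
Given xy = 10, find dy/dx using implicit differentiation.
Differentiate both sides with respect to x, treating y as y(x). By the chain rule, any term containing y contributes a factor of y' = dy/dx when we differentiate it.

Move every term to one side and write the relation as F(x, y) = 0. Term by term,
  d/dx[xy] = x·y' + y
  d/dx[-10] = 0

The pieces without y' make up ∂F/∂x and the coefficient of y' is ∂F/∂y:
  ∂F/∂x = y,
  ∂F/∂y = x.

Since d/dx[F] = ∂F/∂x + (∂F/∂y)·y' = 0, solve for y':
  (∂F/∂y)·y' = -∂F/∂x
  dy/dx = -(∂F/∂x)/(∂F/∂y) = -(y)/(x) = -y/x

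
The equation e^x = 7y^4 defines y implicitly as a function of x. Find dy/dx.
Differentiate both sides with respect to x, treating y as y(x). By the chain rule, any term containing y contributes a factor of y' = dy/dx when we differentiate it.

Move every term to one side and write the relation as F(x, y) = 0. Term by term,
  d/dx[-7y^4] = -28y^3·y'
  d/dx[e^(x)] = e^(x)

The pieces without y' make up ∂F/∂x and the coefficient of y' is ∂F/∂y:
  ∂F/∂x = e^(x),
  ∂F/∂y = -28y^3.

Since d/dx[F] = ∂F/∂x + (∂F/∂y)·y' = 0, solve for y':
  (∂F/∂y)·y' = -∂F/∂x
  dy/dx = -(∂F/∂x)/(∂F/∂y) = -(e^(x))/(-28y^3) = e^(x)/(28y^3)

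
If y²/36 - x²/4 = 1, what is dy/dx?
Differentiate the relation implicitly: treat y = y(x) and apply the chain rule, so every y-derivative picks up a y' = dy/dx factor.

With everything moved to the left-hand side, differentiate term by term:
  d/dx[-x^2/4] = -x/2
  d/dx[y^2/36] = y·y'/18
  d/dx[-1] = 0

Separating the contributions that come from x directly and those that come through y:
  without y':      -x/2
  multiplying y':  y/18

so (-x/2) + (y/18)·y' = 0, and therefore
  dy/dx = -(-x/2)/(y/18) = 9x/y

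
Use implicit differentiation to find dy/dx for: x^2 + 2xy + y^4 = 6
Differentiate the relation implicitly: treat y = y(x) and apply the chain rule, so every y-derivative picks up a y' = dy/dx factor.

With everything moved to the left-hand side, differentiate term by term:
  d/dx[x^2] = 2x
  d/dx[2xy] = 2x·y' + 2y
  d/dx[y^4] = 4y^3·y'
  d/dx[-6] = 0

Separating the contributions that come from x directly and those that come through y:
  without y':      2x + 2y
  multiplying y':  2x + 4y^3

so (2x + 2y) + (2x + 4y^3)·y' = 0, and therefore
  dy/dx = -(2x + 2y)/(2x + 4y^3) = (-x - y)/(x + 2y^3)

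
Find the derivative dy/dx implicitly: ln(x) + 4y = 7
Differentiate both sides with respect to x, treating y as y(x). By the chain rule, any term containing y contributes a factor of y' = dy/dx when we differentiate it.

Move every term to one side and write the relation as F(x, y) = 0. Term by term,
  d/dx[4y] = 4·y'
  d/dx[ln(x)] = 1/x
  d/dx[-7] = 0

The pieces without y' make up ∂F/∂x and the coefficient of y' is ∂F/∂y:
  ∂F/∂x = 1/x,
  ∂F/∂y = 4.

Since d/dx[F] = ∂F/∂x + (∂F/∂y)·y' = 0, solve for y':
  (∂F/∂y)·y' = -∂F/∂x
  dy/dx = -(∂F/∂x)/(∂F/∂y) = -(1/x)/(4) = -1/(4x)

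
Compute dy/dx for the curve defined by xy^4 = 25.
Differentiate both sides with respect to x, treating y as y(x). By the chain rule, any term containing y contributes a factor of y' = dy/dx when we differentiate it.

Move every term to one side and write the relation as F(x, y) = 0. Term by term,
  d/dx[xy^4] = 4xy^3·y' + y^4
  d/dx[-25] = 0

The pieces without y' make up ∂F/∂x and the coefficient of y' is ∂F/∂y:
  ∂F/∂x = y^4,
  ∂F/∂y = 4xy^3.

Since d/dx[F] = ∂F/∂x + (∂F/∂y)·y' = 0, solve for y':
  (∂F/∂y)·y' = -∂F/∂x
  dy/dx = -(∂F/∂x)/(∂F/∂y) = -(y^4)/(4xy^3) = -y/(4x)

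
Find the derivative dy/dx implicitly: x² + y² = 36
Take d/dx of both sides. Since y is implicitly a function of x, the chain rule attaches a y' = dy/dx factor whenever we differentiate through y.

Set F(x, y) = (left side) − (right side), so the curve is F = 0. Differentiating each term of F:
  d/dx[x^2] = 2x
  d/dx[y^2] = 2y·y'
  d/dx[-36] = 0

Collecting, the y'-free part is the partial derivative in x and the y' coefficient is the partial derivative in y:
  ∂F/∂x = 2x
  ∂F/∂y = 2y

so d/dx[F(x, y(x))] = ∂F/∂x + (∂F/∂y)·y' = 0. Rearranging,
  dy/dx = -(∂F/∂x)/(∂F/∂y) = -(2x)/(2y) = -x/y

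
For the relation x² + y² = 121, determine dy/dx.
Apply d/dx to both sides, remembering that y depends on x. Each occurrence of y therefore brings in a y' = dy/dx via the chain rule.

With F(x, y) equal to the left-hand side minus the right, differentiate F term by term:
  d/dx[x^2] = 2x
  d/dx[y^2] = 2y·y'
  d/dx[-121] = 0
Adding these up, d/dx[F] = 0 becomes
  (2x) + (2y)·y' = 0,
so isolating y',
  dy/dx = -(2x)/(2y) = -x/y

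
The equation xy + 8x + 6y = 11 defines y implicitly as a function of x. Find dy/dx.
Differentiate both sides with respect to x, treating y as y(x). By the chain rule, any term containing y contributes a factor of y' = dy/dx when we differentiate it.

Move every term to one side and write the relation as F(x, y) = 0. Term by term,
  d/dx[xy] = x·y' + y
  d/dx[8x] = 8
  d/dx[6y] = 6·y'
  d/dx[-11] = 0

The pieces without y' make up ∂F/∂x and the coefficient of y' is ∂F/∂y:
  ∂F/∂x = y + 8,
  ∂F/∂y = x + 6.

Since d/dx[F] = ∂F/∂x + (∂F/∂y)·y' = 0, solve for y':
  (∂F/∂y)·y' = -∂F/∂x
  dy/dx = -(∂F/∂x)/(∂F/∂y) = -(y + 8)/(x + 6) = (-y - 8)/(x + 6)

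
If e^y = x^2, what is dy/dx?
Differentiate both sides with respect to x, treating y as y(x). By the chain rule, any term containing y contributes a factor of y' = dy/dx when we differentiate it.

Move every term to one side and write the relation as F(x, y) = 0. Term by term,
  d/dx[-x^2] = -2x
  d/dx[e^(y)] = y'·e^(y)

The pieces without y' make up ∂F/∂x and the coefficient of y' is ∂F/∂y:
  ∂F/∂x = -2x,
  ∂F/∂y = e^(y).

Since d/dx[F] = ∂F/∂x + (∂F/∂y)·y' = 0, solve for y':
  (∂F/∂y)·y' = -∂F/∂x
  dy/dx = -(∂F/∂x)/(∂F/∂y) = -(-2x)/(e^(y)) = 2x·e^(-y)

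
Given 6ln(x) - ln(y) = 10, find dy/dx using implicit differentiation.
Take d/dx of both sides. Since y is implicitly a function of x, the chain rule attaches a y' = dy/dx factor whenever we differentiate through y.

Set F(x, y) = (left side) − (right side), so the curve is F = 0. Differentiating each term of F:
  d/dx[6ln(x)] = 6/x
  d/dx[-ln(y)] = -y'/y
  d/dx[-10] = 0

Collecting, the y'-free part is the partial derivative in x and the y' coefficient is the partial derivative in y:
  ∂F/∂x = 6/x
  ∂F/∂y = -1/y

so d/dx[F(x, y(x))] = ∂F/∂x + (∂F/∂y)·y' = 0. Rearranging,
  dy/dx = -(∂F/∂x)/(∂F/∂y) = -(6/x)/(-1/y) = 6y/x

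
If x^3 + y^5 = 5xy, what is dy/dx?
Apply d/dx to both sides, remembering that y depends on x. Each occurrence of y therefore brings in a y' = dy/dx via the chain rule.

With F(x, y) equal to the left-hand side minus the right, differentiate F term by term:
  d/dx[x^3] = 3x^2
  d/dx[-5xy] = -5x·y' - 5y
  d/dx[y^5] = 5y^4·y'
Adding these up, d/dx[F] = 0 becomes
  (3x^2 - 5y) + (-5x + 5y^4)·y' = 0,
so isolating y',
  dy/dx = -(3x^2 - 5y)/(-5x + 5y^4) = (3x^2/5 - y)/(x - y^4)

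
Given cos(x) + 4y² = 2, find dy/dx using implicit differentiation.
Differentiate the relation implicitly: treat y = y(x) and apply the chain rule, so every y-derivative picks up a y' = dy/dx factor.

With everything moved to the left-hand side, differentiate term by term:
  d/dx[4y^2] = 8y·y'
  d/dx[cos(x)] = -sin(x)
  d/dx[-2] = 0

Separating the contributions that come from x directly and those that come through y:
  without y':      -sin(x)
  multiplying y':  8y

so (-sin(x)) + (8y)·y' = 0, and therefore
  dy/dx = -(-sin(x))/(8y) = sin(x)/(8y)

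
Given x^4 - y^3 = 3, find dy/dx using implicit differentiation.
Differentiate the relation implicitly: treat y = y(x) and apply the chain rule, so every y-derivative picks up a y' = dy/dx factor.

With everything moved to the left-hand side, differentiate term by term:
  d/dx[x^4] = 4x^3
  d/dx[-y^3] = -3y^2·y'
  d/dx[-3] = 0

Separating the contributions that come from x directly and those that come through y:
  without y':      4x^3
  multiplying y':  -3y^2

so (4x^3) + (-3y^2)·y' = 0, and therefore
  dy/dx = -(4x^3)/(-3y^2) = 4x^3/(3y^2)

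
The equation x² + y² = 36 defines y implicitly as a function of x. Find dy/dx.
Apply d/dx to both sides, remembering that y depends on x. Each occurrence of y therefore brings in a y' = dy/dx via the chain rule.

With F(x, y) equal to the left-hand side minus the right, differentiate F term by term:
  d/dx[x^2] = 2x
  d/dx[y^2] = 2y·y'
  d/dx[-36] = 0
Adding these up, d/dx[F] = 0 becomes
  (2x) + (2y)·y' = 0,
so isolating y',
  dy/dx = -(2x)/(2y) = -x/y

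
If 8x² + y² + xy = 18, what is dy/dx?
Apply d/dx to both sides, remembering that y depends on x. Each occurrence of y therefore brings in a y' = dy/dx via the chain rule.

With F(x, y) equal to the left-hand side minus the right, differentiate F term by term:
  d/dx[8x^2] = 16x
  d/dx[xy] = x·y' + y
  d/dx[y^2] = 2y·y'
  d/dx[-18] = 0
Adding these up, d/dx[F] = 0 becomes
  (16x + y) + (x + 2y)·y' = 0,
so isolating y',
  dy/dx = -(16x + y)/(x + 2y) = (-16x - y)/(x + 2y)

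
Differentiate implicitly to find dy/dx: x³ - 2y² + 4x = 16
Differentiate the relation implicitly: treat y = y(x) and apply the chain rule, so every y-derivative picks up a y' = dy/dx factor.

With everything moved to the left-hand side, differentiate term by term:
  d/dx[x^3] = 3x^2
  d/dx[4x] = 4
  d/dx[-2y^2] = -4y·y'
  d/dx[-16] = 0

Separating the contributions that come from x directly and those that come through y:
  without y':      3x^2 + 4
  multiplying y':  -4y

so (3x^2 + 4) + (-4y)·y' = 0, and therefore
  dy/dx = -(3x^2 + 4)/(-4y) = (3x^2 + 4)/(4y)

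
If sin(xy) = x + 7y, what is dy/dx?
Differentiate the relation implicitly: treat y = y(x) and apply the chain rule, so every y-derivative picks up a y' = dy/dx factor.

With everything moved to the left-hand side, differentiate term by term:
  d/dx[-x] = -1
  d/dx[-7y] = -7·y'
  d/dx[sin(xy)] = (x·y' + y)·cos(xy)

Separating the contributions that come from x directly and those that come through y:
  without y':      y·cos(xy) - 1
  multiplying y':  x·cos(xy) - 7

so (y·cos(xy) - 1) + (x·cos(xy) - 7)·y' = 0, and therefore
  dy/dx = -(y·cos(xy) - 1)/(x·cos(xy) - 7) = (-y·cos(xy) + 1)/(x·cos(xy) - 7)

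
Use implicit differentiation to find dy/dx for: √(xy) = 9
Differentiate both sides with respect to x, treating y as y(x). By the chain rule, any term containing y contributes a factor of y' = dy/dx when we differentiate it.

Move every term to one side and write the relation as F(x, y) = 0. Term by term,
  d/dx[√(xy)] = √(xy)(x·y'/2 + y/2)/(xy)
  d/dx[-9] = 0

The pieces without y' make up ∂F/∂x and the coefficient of y' is ∂F/∂y:
  ∂F/∂x = √(xy)/(2x),
  ∂F/∂y = √(xy)/(2y).

Since d/dx[F] = ∂F/∂x + (∂F/∂y)·y' = 0, solve for y':
  (∂F/∂y)·y' = -∂F/∂x
  dy/dx = -(∂F/∂x)/(∂F/∂y) = -(√(xy)/(2x))/(√(xy)/(2y)) = -y/x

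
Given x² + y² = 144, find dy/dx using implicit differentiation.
Differentiate the relation implicitly: treat y = y(x) and apply the chain rule, so every y-derivative picks up a y' = dy/dx factor.

With everything moved to the left-hand side, differentiate term by term:
  d/dx[x^2] = 2x
  d/dx[y^2] = 2y·y'
  d/dx[-144] = 0

Separating the contributions that come from x directly and those that come through y:
  without y':      2x
  multiplying y':  2y

so (2x) + (2y)·y' = 0, and therefore
  dy/dx = -(2x)/(2y) = -x/y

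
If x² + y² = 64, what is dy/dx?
Apply d/dx to both sides, remembering that y depends on x. Each occurrence of y therefore brings in a y' = dy/dx via the chain rule.

With F(x, y) equal to the left-hand side minus the right, differentiate F term by term:
  d/dx[x^2] = 2x
  d/dx[y^2] = 2y·y'
  d/dx[-64] = 0
Adding these up, d/dx[F] = 0 becomes
  (2x) + (2y)·y' = 0,
so isolating y',
  dy/dx = -(2x)/(2y) = -x/y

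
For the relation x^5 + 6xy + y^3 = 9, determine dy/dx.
Apply d/dx to both sides, remembering that y depends on x. Each occurrence of y therefore brings in a y' = dy/dx via the chain rule.

With F(x, y) equal to the left-hand side minus the right, differentiate F term by term:
  d/dx[x^5] = 5x^4
  d/dx[6xy] = 6x·y' + 6y
  d/dx[y^3] = 3y^2·y'
  d/dx[-9] = 0
Adding these up, d/dx[F] = 0 becomes
  (5x^4 + 6y) + (6x + 3y^2)·y' = 0,
so isolating y',
  dy/dx = -(5x^4 + 6y)/(6x + 3y^2) = (-5x^4 - 6y)/(3(2x + y^2))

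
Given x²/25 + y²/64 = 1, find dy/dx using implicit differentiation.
Apply d/dx to both sides, remembering that y depends on x. Each occurrence of y therefore brings in a y' = dy/dx via the chain rule.

With F(x, y) equal to the left-hand side minus the right, differentiate F term by term:
  d/dx[x^2/25] = 2x/25
  d/dx[y^2/64] = y·y'/32
  d/dx[-1] = 0
Adding these up, d/dx[F] = 0 becomes
  (2x/25) + (y/32)·y' = 0,
so isolating y',
  dy/dx = -(2x/25)/(y/32) = -64x/(25y)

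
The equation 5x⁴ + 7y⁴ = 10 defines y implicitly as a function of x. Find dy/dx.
Apply d/dx to both sides, remembering that y depends on x. Each occurrence of y therefore brings in a y' = dy/dx via the chain rule.

With F(x, y) equal to the left-hand side minus the right, differentiate F term by term:
  d/dx[5x^4] = 20x^3
  d/dx[7y^4] = 28y^3·y'
  d/dx[-10] = 0
Adding these up, d/dx[F] = 0 becomes
  (20x^3) + (28y^3)·y' = 0,
so isolating y',
  dy/dx = -(20x^3)/(28y^3) = -5x^3/(7y^3)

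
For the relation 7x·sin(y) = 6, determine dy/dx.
Take d/dx of both sides. Since y is implicitly a function of x, the chain rule attaches a y' = dy/dx factor whenever we differentiate through y.

Set F(x, y) = (left side) − (right side), so the curve is F = 0. Differentiating each term of F:
  d/dx[7x·sin(y)] = 7x·y'·cos(y) + 7sin(y)
  d/dx[-6] = 0

Collecting, the y'-free part is the partial derivative in x and the y' coefficient is the partial derivative in y:
  ∂F/∂x = 7sin(y)
  ∂F/∂y = 7x·cos(y)

so d/dx[F(x, y(x))] = ∂F/∂x + (∂F/∂y)·y' = 0. Rearranging,
  dy/dx = -(∂F/∂x)/(∂F/∂y) = -(7sin(y))/(7x·cos(y)) = -tan(y)/x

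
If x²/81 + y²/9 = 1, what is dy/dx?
Differentiate the relation implicitly: treat y = y(x) and apply the chain rule, so every y-derivative picks up a y' = dy/dx factor.

With everything moved to the left-hand side, differentiate term by term:
  d/dx[x^2/81] = 2x/81
  d/dx[y^2/9] = 2y·y'/9
  d/dx[-1] = 0

Separating the contributions that come from x directly and those that come through y:
  without y':      2x/81
  multiplying y':  2y/9

so (2x/81) + (2y/9)·y' = 0, and therefore
  dy/dx = -(2x/81)/(2y/9) = -x/(9y)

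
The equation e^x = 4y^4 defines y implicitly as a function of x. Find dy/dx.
Differentiate the relation implicitly: treat y = y(x) and apply the chain rule, so every y-derivative picks up a y' = dy/dx factor.

With everything moved to the left-hand side, differentiate term by term:
  d/dx[-4y^4] = -16y^3·y'
  d/dx[e^(x)] = e^(x)

Separating the contributions that come from x directly and those that come through y:
  without y':      e^(x)
  multiplying y':  -16y^3

so (e^(x)) + (-16y^3)·y' = 0, and therefore
  dy/dx = -(e^(x))/(-16y^3) = e^(x)/(16y^3)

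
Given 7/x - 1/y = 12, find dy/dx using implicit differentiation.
Differentiate the relation implicitly: treat y = y(x) and apply the chain rule, so every y-derivative picks up a y' = dy/dx factor.

With everything moved to the left-hand side, differentiate term by term:
  d/dx[-1/y] = y'/y^2
  d/dx[7/x] = -7/x^2
  d/dx[-12] = 0

Separating the contributions that come from x directly and those that come through y:
  without y':      -7/x^2
  multiplying y':  y^(-2)

so (-7/x^2) + (y^(-2))·y' = 0, and therefore
  dy/dx = -(-7/x^2)/(y^(-2)) = 7y^2/x^2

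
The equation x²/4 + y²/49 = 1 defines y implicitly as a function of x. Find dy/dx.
Differentiate the relation implicitly: treat y = y(x) and apply the chain rule, so every y-derivative picks up a y' = dy/dx factor.

With everything moved to the left-hand side, differentiate term by term:
  d/dx[x^2/4] = x/2
  d/dx[y^2/49] = 2y·y'/49
  d/dx[-1] = 0

Separating the contributions that come from x directly and those that come through y:
  without y':      x/2
  multiplying y':  2y/49

so (x/2) + (2y/49)·y' = 0, and therefore
  dy/dx = -(x/2)/(2y/49) = -49x/(4y)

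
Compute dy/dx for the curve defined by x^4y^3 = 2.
Differentiate the relation implicitly: treat y = y(x) and apply the chain rule, so every y-derivative picks up a y' = dy/dx factor.

With everything moved to the left-hand side, differentiate term by term:
  d/dx[x^4y^3] = 3x^4y^2·y' + 4x^3y^3
  d/dx[-2] = 0

Separating the contributions that come from x directly and those that come through y:
  without y':      4x^3y^3
  multiplying y':  3x^4y^2

so (4x^3y^3) + (3x^4y^2)·y' = 0, and therefore
  dy/dx = -(4x^3y^3)/(3x^4y^2) = -4y/(3x)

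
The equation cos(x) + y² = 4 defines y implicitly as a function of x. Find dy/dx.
Differentiate both sides with respect to x, treating y as y(x). By the chain rule, any term containing y contributes a factor of y' = dy/dx when we differentiate it.

Move every term to one side and write the relation as F(x, y) = 0. Term by term,
  d/dx[y^2] = 2y·y'
  d/dx[cos(x)] = -sin(x)
  d/dx[-4] = 0

The pieces without y' make up ∂F/∂x and the coefficient of y' is ∂F/∂y:
  ∂F/∂x = -sin(x),
  ∂F/∂y = 2y.

Since d/dx[F] = ∂F/∂x + (∂F/∂y)·y' = 0, solve for y':
  (∂F/∂y)·y' = -∂F/∂x
  dy/dx = -(∂F/∂x)/(∂F/∂y) = -(-sin(x))/(2y) = sin(x)/(2y)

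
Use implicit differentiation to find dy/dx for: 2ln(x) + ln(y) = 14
Apply d/dx to both sides, remembering that y depends on x. Each occurrence of y therefore brings in a y' = dy/dx via the chain rule.

With F(x, y) equal to the left-hand side minus the right, differentiate F term by term:
  d/dx[2ln(x)] = 2/x
  d/dx[ln(y)] = y'/y
  d/dx[-14] = 0
Adding these up, d/dx[F] = 0 becomes
  (2/x) + (1/y)·y' = 0,
so isolating y',
  dy/dx = -(2/x)/(1/y) = -2y/x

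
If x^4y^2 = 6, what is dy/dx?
Apply d/dx to both sides, remembering that y depends on x. Each occurrence of y therefore brings in a y' = dy/dx via the chain rule.

With F(x, y) equal to the left-hand side minus the right, differentiate F term by term:
  d/dx[x^4y^2] = 2x^4y·y' + 4x^3y^2
  d/dx[-6] = 0
Adding these up, d/dx[F] = 0 becomes
  (4x^3y^2) + (2x^4y)·y' = 0,
so isolating y',
  dy/dx = -(4x^3y^2)/(2x^4y) = -2y/x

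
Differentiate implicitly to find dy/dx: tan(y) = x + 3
Differentiate the relation implicitly: treat y = y(x) and apply the chain rule, so every y-derivative picks up a y' = dy/dx factor.

With everything moved to the left-hand side, differentiate term by term:
  d/dx[-x] = -1
  d/dx[tan(y)] = y'(tan(y)^2 + 1)
  d/dx[-3] = 0

Separating the contributions that come from x directly and those that come through y:
  without y':      -1
  multiplying y':  tan(y)^2 + 1

so (-1) + (tan(y)^2 + 1)·y' = 0, and therefore
  dy/dx = -(-1)/(tan(y)^2 + 1) = cos(y)^2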